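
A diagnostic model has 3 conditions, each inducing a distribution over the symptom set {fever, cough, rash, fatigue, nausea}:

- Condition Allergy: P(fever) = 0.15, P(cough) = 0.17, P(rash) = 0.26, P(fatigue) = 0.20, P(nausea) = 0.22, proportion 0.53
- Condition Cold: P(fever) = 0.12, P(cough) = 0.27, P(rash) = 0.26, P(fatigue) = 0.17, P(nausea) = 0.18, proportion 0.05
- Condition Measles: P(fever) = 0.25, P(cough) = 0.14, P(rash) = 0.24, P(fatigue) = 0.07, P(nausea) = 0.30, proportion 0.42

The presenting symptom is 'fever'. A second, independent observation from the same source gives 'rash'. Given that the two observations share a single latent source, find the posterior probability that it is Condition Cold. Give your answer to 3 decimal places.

P(component k | x) = P(Z=k)·f_k(x) / marginal(x), where marginal(x) = Σ_j P(Z=j)·f_j(x).
Since both observations come from the same component, the likelihood for component k is f_k(x₁)·f_k(x₂).
  L_Allergy = [P(fever | comp) = 0.15] × [0.26] = 0.039
  L_Cold = [P(fever | comp) = 0.12] × [0.26] = 0.0312
  L_Measles = [P(fever | comp) = 0.25] × [0.24] = 0.06
Multiply by the mixture weights:
  P(Z=Allergy)·L_Allergy = 0.53 × 0.039 = 0.02067
  P(Z=Cold)·L_Cold = 0.05 × 0.0312 = 0.00156
  P(Z=Measles)·L_Measles = 0.42 × 0.06 = 0.0252
Marginal: 0.02067 + 0.00156 + 0.0252 = 0.04743
P(Condition Cold | data) ≈ 0.033

0.033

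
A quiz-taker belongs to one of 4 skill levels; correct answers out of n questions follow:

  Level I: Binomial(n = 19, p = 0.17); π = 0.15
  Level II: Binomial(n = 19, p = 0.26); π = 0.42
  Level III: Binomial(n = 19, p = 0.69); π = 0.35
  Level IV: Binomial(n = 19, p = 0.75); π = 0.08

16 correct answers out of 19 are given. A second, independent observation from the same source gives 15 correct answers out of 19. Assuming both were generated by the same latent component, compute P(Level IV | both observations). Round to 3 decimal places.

The responsibility of component k is π_k f_k(x) divided by Σ_j π_j f_j(x).
Since both observations come from the same component, the likelihood for component k is f_k(x₁)·f_k(x₂).
  L_I = [C(19,16)·0.17^16·0.83^3 = 969·4.86612e-13·0.571787 = 2.69613e-10] × [5.26538e-09] = 1.41962e-18
  L_II = [C(19,16)·0.26^16·0.74^3 = 969·4.36087e-10·0.405224 = 1.71235e-07] × [1.94944e-06] = 3.33813e-13
  L_III = [C(19,16)·0.69^16·0.31^3 = 969·0.00263989·0.029791 = 0.0762069] × [0.136952] = 0.0104367
  L_IV = [C(19,16)·0.75^16·0.25^3 = 969·0.0100226·0.015625 = 0.151748] × [0.202331] = 0.0307034
Prior × likelihood for each component:
  π_I·L_I = 0.15 × 1.41962e-18 = 2.12942e-19
  π_II·L_II = 0.42 × 3.33813e-13 = 1.40202e-13
  π_III·L_III = 0.35 × 0.0104367 = 0.00365283
  π_IV·L_IV = 0.08 × 0.0307034 = 0.00245627
Evidence: 2.12942e-19 + 1.40202e-13 + 0.00365283 + 0.00245627 = 0.0061091
P(Level IV | x) ≈ 0.402

0.402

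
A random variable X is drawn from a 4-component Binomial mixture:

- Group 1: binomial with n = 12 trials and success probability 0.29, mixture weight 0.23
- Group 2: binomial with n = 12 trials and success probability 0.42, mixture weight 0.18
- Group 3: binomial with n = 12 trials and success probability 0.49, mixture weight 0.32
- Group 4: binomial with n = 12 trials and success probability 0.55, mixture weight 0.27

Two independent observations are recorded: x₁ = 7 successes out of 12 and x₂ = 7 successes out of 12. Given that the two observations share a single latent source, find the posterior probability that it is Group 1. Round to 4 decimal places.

0.0052

By Bayes' theorem, P(k | x) = w_k f_k(x) / Σ_j w_j f_j(x).
Since both observations come from the same component, the likelihood for component k is f_k(x₁)·f_k(x₂).
  L_1 = [C(12,7)·0.29^7·0.71^5 = 792·0.000172499·0.180423 = 0.0246492] × [0.0246492] = 0.000607583
  L_2 = [C(12,7)·0.42^7·0.58^5 = 792·0.00230539·0.0656357 = 0.119842] × [0.119842] = 0.0143622
  L_3 = [C(12,7)·0.49^7·0.51^5 = 792·0.00678223·0.0345025 = 0.185331] × [0.185331] = 0.0343477
  L_4 = [C(12,7)·0.55^7·0.45^5 = 792·0.0152244·0.0184528 = 0.222498] × [0.222498] = 0.0495055
Weight by the priors:
  w_1·L_1 = 0.23 × 0.000607583 = 0.000139744
  w_2·L_2 = 0.18 × 0.0143622 = 0.00258519
  w_3·L_3 = 0.32 × 0.0343477 = 0.0109913
  w_4·L_4 = 0.27 × 0.0495055 = 0.0133665
Sum: 0.000139744 + 0.00258519 + 0.0109913 + 0.0133665 = 0.0270827
So the posterior for Group 1 is 0.000139744 / 0.0270827 ≈ 0.0052.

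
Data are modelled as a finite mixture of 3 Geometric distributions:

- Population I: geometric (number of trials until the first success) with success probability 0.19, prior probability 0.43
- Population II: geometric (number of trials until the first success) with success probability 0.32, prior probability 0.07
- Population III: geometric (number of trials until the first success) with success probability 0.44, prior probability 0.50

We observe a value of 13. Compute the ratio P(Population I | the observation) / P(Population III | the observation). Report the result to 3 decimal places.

Since P(k|x) ∝ π_k f_k(x), the posterior odds are π_i f_i(x) / (π_j f_j(x)).
Geometric probabilities:
  L_I = 0.0151556
  L_II = 0.00312793
  L_III = 0.000418513
0.00651692 / 0.000209257 ≈ 31.143

31.143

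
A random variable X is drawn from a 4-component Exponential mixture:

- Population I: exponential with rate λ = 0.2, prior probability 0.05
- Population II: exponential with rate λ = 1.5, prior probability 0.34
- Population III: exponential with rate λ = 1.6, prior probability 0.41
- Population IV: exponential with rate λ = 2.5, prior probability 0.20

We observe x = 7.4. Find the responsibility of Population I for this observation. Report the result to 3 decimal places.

0.995

Posterior ∝ prior × likelihood, so P(k | x) ∝ P(Z=k) f_k(x); normalise over all components.
Evaluate each component's likelihood at the observed value:
  p_I = 0.2·e^(−0.2·7.4) = 0.2·e^(−1.4800) = 0.0455275
  p_II = 1.5·e^(−1.5·7.4) = 1.5·e^(−11.1000) = 2.26685e-05
  p_III = 1.6·e^(−1.6·7.4) = 1.6·e^(−11.8400) = 1.15365e-05
  p_IV = 2.5·e^(−2.5·7.4) = 2.5·e^(−18.5000) = 2.30936e-08
Prior × likelihood for each component:
  P(Z=I)·p_I = 0.05 × 0.0455275 = 0.00227638
  P(Z=II)·p_II = 0.34 × 2.26685e-05 = 7.70729e-06
  P(Z=III)·p_III = 0.41 × 1.15365e-05 = 4.72996e-06
  P(Z=IV)·p_IV = 0.20 × 2.30936e-08 = 4.61872e-09
Evidence: 0.00227638 + 7.70729e-06 + 4.72996e-06 + 4.61872e-09 = 0.00228882
P(Population I | x) ≈ 0.995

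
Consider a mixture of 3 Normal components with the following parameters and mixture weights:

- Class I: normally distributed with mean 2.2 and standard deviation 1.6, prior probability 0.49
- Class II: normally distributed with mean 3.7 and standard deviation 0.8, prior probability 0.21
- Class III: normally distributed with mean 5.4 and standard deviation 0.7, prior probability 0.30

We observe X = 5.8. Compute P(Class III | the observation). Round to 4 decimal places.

0.9175

P(component k | x) = π_k·f_k(x) / marginal(x), where marginal(x) = Σ_j π_j·f_j(x).
Evaluate each component's likelihood at the observed value:
  p_I = (1/(1.6·√(2π)))·exp(−(5.8−2.2)²/(2·1.6²)) = 0.249339·exp(-2.53125) = 0.0198373
  p_II = (1/(0.8·√(2π)))·exp(−(5.8−3.7)²/(2·0.8²)) = 0.498678·exp(-3.44531) = 0.0159052
  p_III = (1/(0.7·√(2π)))·exp(−(5.8−5.4)²/(2·0.7²)) = 0.569918·exp(-0.16327) = 0.484068
Unnormalised posteriors:
  π_I·p_I = 0.49 × 0.0198373 = 0.00972027
  π_II·p_II = 0.21 × 0.0159052 = 0.0033401
  π_III·p_III = 0.30 × 0.484068 = 0.145221
Sum: 0.00972027 + 0.0033401 + 0.145221 = 0.158281
P(Class III | 5.8) = 0.145221 / 0.158281 ≈ 0.9175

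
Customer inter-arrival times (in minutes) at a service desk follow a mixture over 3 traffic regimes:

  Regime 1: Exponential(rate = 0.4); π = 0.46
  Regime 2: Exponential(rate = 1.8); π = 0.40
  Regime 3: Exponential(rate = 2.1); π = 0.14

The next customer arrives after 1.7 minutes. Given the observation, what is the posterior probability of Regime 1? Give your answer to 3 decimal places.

0.689

The responsibility of component k is P(Z=k) f_k(x) divided by Σ_j P(Z=j) f_j(x).
Evaluate each component's likelihood at the observed value:
  f_1 = 0.202647
  f_2 = 0.0843979
  f_3 = 0.0591273
Multiply by the mixture weights:
  P(Z=1)·f_1 = 0.46 × 0.202647 = 0.0932175
  P(Z=2)·f_2 = 0.40 × 0.0843979 = 0.0337591
  P(Z=3)·f_3 = 0.14 × 0.0591273 = 0.00827782
Denominator: 0.0932175 + 0.0337591 + 0.00827782 = 0.135254
So the posterior for Regime 1 is 0.0932175 / 0.135254 ≈ 0.689.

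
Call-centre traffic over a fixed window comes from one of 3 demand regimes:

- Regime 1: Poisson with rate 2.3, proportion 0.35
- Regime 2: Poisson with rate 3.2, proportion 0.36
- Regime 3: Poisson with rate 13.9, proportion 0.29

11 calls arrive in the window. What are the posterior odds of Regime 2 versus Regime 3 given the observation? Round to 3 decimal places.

The posterior odds equal the prior odds times the likelihood ratio: (P(Z=i)/P(Z=j))·(f_i(x)/f_j(x)).
Component likelihoods at x = 11 calls:
  p_1 = e^(−2.3)·2.3^11/11! = 2.39317e-05
  p_2 = e^(−3.2)·3.2^11/11! = 0.000367919
  p_3 = e^(−13.9)·13.9^11/11! = 0.0861616
Odds = (0.36/0.29) × (0.000367919/0.0861616) = 1.24138 × 0.0042701 ≈ 0.005

0.005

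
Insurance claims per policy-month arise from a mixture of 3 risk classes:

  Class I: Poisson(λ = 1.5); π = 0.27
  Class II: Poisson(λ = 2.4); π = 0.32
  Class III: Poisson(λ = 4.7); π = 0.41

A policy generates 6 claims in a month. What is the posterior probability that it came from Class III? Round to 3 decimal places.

0.866

Posterior ∝ prior × likelihood, so P(k | x) ∝ π_k f_k(x); normalise over all components.
Component likelihoods at x = 6 claims:
  L_I = e^(−1.5)·1.5^6/6! = 0.00352999
  L_II = e^(−2.4)·2.4^6/6! = 0.0240784
  L_III = e^(−4.7)·4.7^6/6! = 0.136167
Multiply by the mixture weights:
  π_I·L_I = 0.27 × 0.00352999 = 0.000953097
  π_II·L_II = 0.32 × 0.0240784 = 0.0077051
  π_III·L_III = 0.41 × 0.136167 = 0.0558283
Denominator: 0.000953097 + 0.0077051 + 0.0558283 = 0.0644865
So the posterior for Class III is 0.0558283 / 0.0644865 ≈ 0.866.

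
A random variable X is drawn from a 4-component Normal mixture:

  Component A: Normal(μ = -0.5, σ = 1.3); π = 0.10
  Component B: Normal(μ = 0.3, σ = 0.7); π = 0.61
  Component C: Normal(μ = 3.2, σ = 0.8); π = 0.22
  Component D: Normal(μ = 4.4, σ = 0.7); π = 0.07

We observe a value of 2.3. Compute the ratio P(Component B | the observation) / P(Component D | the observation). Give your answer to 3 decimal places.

The posterior odds equal the prior odds times the likelihood ratio: (π_i/π_j)·(f_i(x)/f_j(x)).
Evaluate each component's likelihood at the observed value:
  f_A = (1/(1.3·√(2π)))·exp(−(2.3−-0.5)²/(2·1.3²)) = 0.306879·exp(-2.31953) = 0.0301723
  f_B = (1/(0.7·√(2π)))·exp(−(2.3−0.3)²/(2·0.7²)) = 0.569918·exp(-4.08163) = 0.00962014
  f_C = (1/(0.8·√(2π)))·exp(−(2.3−3.2)²/(2·0.8²)) = 0.498678·exp(-0.63281) = 0.264846
  f_D = (1/(0.7·√(2π)))·exp(−(2.3−4.4)²/(2·0.7²)) = 0.569918·exp(-4.50000) = 0.00633121
Odds = (0.61/0.07) × (0.00962014/0.00633121) = 8.71429 × 1.51948 ≈ 13.241

13.241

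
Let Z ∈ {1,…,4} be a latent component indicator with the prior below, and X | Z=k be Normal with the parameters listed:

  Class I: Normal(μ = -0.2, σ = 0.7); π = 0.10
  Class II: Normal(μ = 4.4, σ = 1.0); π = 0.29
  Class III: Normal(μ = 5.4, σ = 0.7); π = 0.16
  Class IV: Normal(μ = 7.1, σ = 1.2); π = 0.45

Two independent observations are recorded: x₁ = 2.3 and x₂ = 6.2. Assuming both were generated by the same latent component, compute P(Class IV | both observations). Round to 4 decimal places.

0.0123

The responsibility of component k is π_k f_k(x) divided by Σ_j π_j f_j(x).
Since both observations come from the same component, the likelihood for component k is f_k(x₁)·f_k(x₂).
  p_I = [(1/(0.7·√(2π)))·exp(−(2.3−-0.2)²/(2·0.7²)) = 0.569918·exp(-6.37755) = 0.000968449] × [4.0186e-19] = 3.89181e-22
  p_II = [(1/(1.0·√(2π)))·exp(−(2.3−4.4)²/(2·1.0²)) = 0.398942·exp(-2.20500) = 0.0439836] × [0.0789502] = 0.00347251
  p_III = [(1/(0.7·√(2π)))·exp(−(2.3−5.4)²/(2·0.7²)) = 0.569918·exp(-9.80612) = 3.14099e-05] × [0.296614] = 9.31662e-06
  p_IV = [(1/(1.2·√(2π)))·exp(−(2.3−7.1)²/(2·1.2²)) = 0.332452·exp(-8.00000) = 0.000111525] × [0.250948] = 2.7987e-05
Unnormalised posteriors:
  π_I·p_I = 0.10 × 3.89181e-22 = 3.89181e-23
  π_II·p_II = 0.29 × 0.00347251 = 0.00100703
  π_III·p_III = 0.16 × 9.31662e-06 = 1.49066e-06
  π_IV·p_IV = 0.45 × 2.7987e-05 = 1.25942e-05
Normaliser: 3.89181e-23 + 0.00100703 + 1.49066e-06 + 1.25942e-05 = 0.00102111
P(Class IV | x₁,x₂) = 1.25942e-05 / 0.00102111 ≈ 0.0123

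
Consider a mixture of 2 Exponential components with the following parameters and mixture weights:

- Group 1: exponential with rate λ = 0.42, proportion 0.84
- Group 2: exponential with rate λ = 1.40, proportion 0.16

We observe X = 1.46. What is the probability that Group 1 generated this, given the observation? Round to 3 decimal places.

Posterior ∝ prior × likelihood, so P(k | x) ∝ π_k f_k(x); normalise over all components.
Exponential densities:
  p_1 = 0.227478
  p_2 = 0.181313
Prior × likelihood for each component:
  π_1·p_1 = 0.84 × 0.227478 = 0.191082
  π_2·p_2 = 0.16 × 0.181313 = 0.0290102
Normaliser: 0.191082 + 0.0290102 = 0.220092
Responsibility of Group 1: 0.191082 / 0.220092 ≈ 0.868

0.868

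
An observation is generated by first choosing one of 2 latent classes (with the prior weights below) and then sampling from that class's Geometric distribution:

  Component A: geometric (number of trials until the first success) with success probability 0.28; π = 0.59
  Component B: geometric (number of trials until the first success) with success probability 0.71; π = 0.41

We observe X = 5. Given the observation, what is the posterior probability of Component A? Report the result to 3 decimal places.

The responsibility of component k is P(Z=k) f_k(x) divided by Σ_j P(Z=j) f_j(x).
Geometric probabilities:
  L_A = 0.0752468
  L_B = 0.0050217
Unnormalised posteriors:
  P(Z=A)·L_A = 0.59 × 0.0752468 = 0.0443956
  P(Z=B)·L_B = 0.41 × 0.0050217 = 0.00205889
Marginal: 0.0443956 + 0.00205889 = 0.0464545
P(Component A | the observation) = 0.0443956 / 0.0464545 ≈ 0.956

0.956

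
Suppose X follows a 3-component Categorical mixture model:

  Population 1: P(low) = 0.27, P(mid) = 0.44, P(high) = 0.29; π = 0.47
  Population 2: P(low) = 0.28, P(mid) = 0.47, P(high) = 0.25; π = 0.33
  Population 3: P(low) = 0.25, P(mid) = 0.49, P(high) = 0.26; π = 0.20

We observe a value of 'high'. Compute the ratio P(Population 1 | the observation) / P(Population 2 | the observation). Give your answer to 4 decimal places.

1.6521

Since P(k|x) ∝ π_k f_k(x), the posterior odds are π_i f_i(x) / (π_j f_j(x)).
Categorical probabilities:
  f_1 = 0.29
  f_2 = 0.25
  f_3 = 0.26
Posterior odds = (π_1·f_1) / (π_2·f_2) = (0.47·0.29) / (0.33·0.25) = 0.1363 / 0.0825 ≈ 1.6521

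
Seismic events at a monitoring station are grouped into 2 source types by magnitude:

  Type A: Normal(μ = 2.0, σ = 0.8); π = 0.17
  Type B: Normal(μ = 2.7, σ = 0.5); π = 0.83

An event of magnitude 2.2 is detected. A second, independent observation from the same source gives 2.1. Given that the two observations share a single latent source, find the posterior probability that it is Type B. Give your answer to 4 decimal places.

0.7933

The responsibility of component k is P(Z=k) f_k(x) divided by Σ_j P(Z=j) f_j(x).
Since both observations come from the same component, the likelihood for component k is f_k(x₁)·f_k(x₂).
  L_A = [(1/(0.8·√(2π)))·exp(−(2.2−2.0)²/(2·0.8²)) = 0.498678·exp(-0.03125) = 0.483335] × [0.494797] = 0.239153
  L_B = [(1/(0.5·√(2π)))·exp(−(2.2−2.7)²/(2·0.5²)) = 0.797885·exp(-0.50000) = 0.483941] × [0.388372] = 0.187949
Weight by the priors:
  P(Z=A)·L_A = 0.17 × 0.239153 = 0.040656
  P(Z=B)·L_B = 0.83 × 0.187949 = 0.155998
Sum: 0.040656 + 0.155998 = 0.196654
P(Type B | data) = 0.155998 / 0.196654 ≈ 0.7933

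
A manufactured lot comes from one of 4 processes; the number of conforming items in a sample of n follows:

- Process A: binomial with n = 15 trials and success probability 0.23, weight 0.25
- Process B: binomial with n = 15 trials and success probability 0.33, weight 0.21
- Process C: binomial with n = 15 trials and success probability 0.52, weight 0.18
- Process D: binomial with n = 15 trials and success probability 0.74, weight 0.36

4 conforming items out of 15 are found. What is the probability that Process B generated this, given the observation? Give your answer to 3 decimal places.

0.411

Posterior ∝ prior × likelihood, so P(k | x) ∝ P(Z=k) f_k(x); normalise over all components.
Binomial probabilities:
  p_A = C(15,4)·0.23^4·0.77^11 = 1365·0.00279841·0.0564154 = 0.215497
  p_B = C(15,4)·0.33^4·0.67^11 = 1365·0.0118592·0.012213 = 0.197702
  p_C = C(15,4)·0.52^4·0.48^11 = 1365·0.0731162·0.00031164 = 0.0311028
  p_D = C(15,4)·0.74^4·0.26^11 = 1365·0.299866·3.67034e-07 = 0.000150233
Multiply by the mixture weights:
  P(Z=A)·p_A = 0.25 × 0.215497 = 0.0538743
  P(Z=B)·p_B = 0.21 × 0.197702 = 0.0415174
  P(Z=C)·p_C = 0.18 × 0.0311028 = 0.00559851
  P(Z=D)·p_D = 0.36 × 0.000150233 = 5.4084e-05
Denominator: 0.0538743 + 0.0415174 + 0.00559851 + 5.4084e-05 = 0.101044
P(Process B | 4 conforming items out of 15) = 0.0415174 / 0.101044 ≈ 0.411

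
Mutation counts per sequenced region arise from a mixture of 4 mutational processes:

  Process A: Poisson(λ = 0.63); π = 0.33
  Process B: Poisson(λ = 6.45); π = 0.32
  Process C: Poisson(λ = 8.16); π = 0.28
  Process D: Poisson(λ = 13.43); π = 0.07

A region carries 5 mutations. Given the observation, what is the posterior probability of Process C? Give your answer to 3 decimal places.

0.337

P(component k | x) = π_k·f_k(x) / marginal(x), where marginal(x) = Σ_j π_j·f_j(x).
Component likelihoods at x = 5 mutations:
  f_A = e^(−0.63)·0.63^5/5! = 0.00044047
  f_B = e^(−6.45)·6.45^5/5! = 0.147034
  f_C = e^(−8.16)·8.16^5/5! = 0.086184
  f_D = e^(−13.43)·13.43^5/5! = 0.00535333
Unnormalised posteriors:
  π_A·f_A = 0.33 × 0.00044047 = 0.000145355
  π_B·f_B = 0.32 × 0.147034 = 0.0470509
  π_C·f_C = 0.28 × 0.086184 = 0.0241315
  π_D·f_D = 0.07 × 0.00535333 = 0.000374733
Marginal: 0.000145355 + 0.0470509 + 0.0241315 + 0.000374733 = 0.0717025
So the posterior for Process C is 0.0241315 / 0.0717025 ≈ 0.337.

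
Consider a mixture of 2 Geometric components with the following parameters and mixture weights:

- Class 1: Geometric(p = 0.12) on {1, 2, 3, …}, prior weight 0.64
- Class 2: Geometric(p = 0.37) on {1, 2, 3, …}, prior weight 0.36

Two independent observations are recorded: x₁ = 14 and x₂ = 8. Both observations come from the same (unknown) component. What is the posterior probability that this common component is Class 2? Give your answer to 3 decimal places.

0.007

Posterior ∝ prior × likelihood, so P(k | x) ∝ π_k f_k(x); normalise over all components.
Since both observations come from the same component, the likelihood for component k is f_k(x₁)·f_k(x₂).
  f_1 = [0.0227749] × [0.0490411] = 0.0011169
  f_2 = [0.000911232] × [0.0145742] = 1.32805e-05
Unnormalised posteriors:
  π_1·f_1 = 0.64 × 0.0011169 = 0.000714819
  π_2·f_2 = 0.36 × 1.32805e-05 = 4.78098e-06
Marginal: 0.000714819 + 4.78098e-06 = 0.0007196
Responsibility of Class 2: 4.78098e-06 / 0.0007196 ≈ 0.007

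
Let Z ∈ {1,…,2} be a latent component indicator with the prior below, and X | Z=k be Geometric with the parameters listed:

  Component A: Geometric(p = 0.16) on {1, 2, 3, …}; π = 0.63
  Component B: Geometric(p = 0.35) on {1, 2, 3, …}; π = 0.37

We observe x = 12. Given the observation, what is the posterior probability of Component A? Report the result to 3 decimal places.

Posterior ∝ prior × likelihood, so P(k | x) ∝ P(Z=k) f_k(x); normalise over all components.
Evaluate each component's likelihood at the observed value:
  L_A = 0.16·(1−0.16)^11 = 0.16·0.146917 = 0.0235067
  L_B = 0.35·(1−0.35)^11 = 0.35·0.00875078 = 0.00306277
Weight by the priors:
  P(Z=A)·L_A = 0.63 × 0.0235067 = 0.0148092
  P(Z=B)·L_B = 0.37 × 0.00306277 = 0.00113323
Sum: 0.0148092 + 0.00113323 = 0.0159425
Responsibility of Component A: 0.0148092 / 0.0159425 ≈ 0.929

0.929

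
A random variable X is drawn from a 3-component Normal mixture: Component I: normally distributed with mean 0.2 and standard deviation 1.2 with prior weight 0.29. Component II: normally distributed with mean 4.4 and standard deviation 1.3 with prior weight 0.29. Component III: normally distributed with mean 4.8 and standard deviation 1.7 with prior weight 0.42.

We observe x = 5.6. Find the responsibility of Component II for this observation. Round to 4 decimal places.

0.3971

P(component k | x) = π_k·f_k(x) / marginal(x), where marginal(x) = Σ_j π_j·f_j(x).
Normal densities:
  L_I = (1/(1.2·√(2π)))·exp(−(5.6−0.2)²/(2·1.2²)) = 0.332452·exp(-10.12500) = 1.33198e-05
  L_II = (1/(1.3·√(2π)))·exp(−(5.6−4.4)²/(2·1.3²)) = 0.306879·exp(-0.42604) = 0.20042
  L_III = (1/(1.7·√(2π)))·exp(−(5.6−4.8)²/(2·1.7²)) = 0.234672·exp(-0.11073) = 0.210074
Multiply by the mixture weights:
  π_I·L_I = 0.29 × 1.33198e-05 = 3.86274e-06
  π_II·L_II = 0.29 × 0.20042 = 0.0581219
  π_III·L_III = 0.42 × 0.210074 = 0.0882313
Marginal: 3.86274e-06 + 0.0581219 + 0.0882313 = 0.146357
So the posterior for Component II is 0.0581219 / 0.146357 ≈ 0.3971.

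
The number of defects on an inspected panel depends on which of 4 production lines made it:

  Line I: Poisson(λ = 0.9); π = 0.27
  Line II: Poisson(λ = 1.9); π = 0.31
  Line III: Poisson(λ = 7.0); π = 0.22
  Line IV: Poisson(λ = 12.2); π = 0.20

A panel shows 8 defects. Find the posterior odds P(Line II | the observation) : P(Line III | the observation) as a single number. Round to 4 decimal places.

Posterior odds = (π_i f_i(x)) / (π_j f_j(x)); the normalising sum cancels.
Evaluate each component's likelihood at the observed value:
  L_I = 4.34065e-06
  L_II = 0.000630012
  L_III = 0.130377
  L_IV = 0.0612302
0.000195304 / 0.028683 ≈ 0.0068

0.0068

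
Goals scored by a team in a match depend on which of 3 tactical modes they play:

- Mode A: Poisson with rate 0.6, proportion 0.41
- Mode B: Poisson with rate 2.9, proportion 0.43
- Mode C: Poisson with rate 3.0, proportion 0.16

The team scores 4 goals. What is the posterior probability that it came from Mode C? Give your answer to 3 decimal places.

0.275

By Bayes' theorem, P(k | x) = π_k f_k(x) / Σ_j π_j f_j(x).
Evaluate each component's likelihood at the observed value:
  f_A = 0.00296358
  f_B = 0.162154
  f_C = 0.168031
Weight by the priors:
  π_A·f_A = 0.41 × 0.00296358 = 0.00121507
  π_B·f_B = 0.43 × 0.162154 = 0.0697261
  π_C·f_C = 0.16 × 0.168031 = 0.026885
Marginal: 0.00121507 + 0.0697261 + 0.026885 = 0.0978262
P(Mode C | 4 goals) = 0.026885 / 0.0978262 ≈ 0.275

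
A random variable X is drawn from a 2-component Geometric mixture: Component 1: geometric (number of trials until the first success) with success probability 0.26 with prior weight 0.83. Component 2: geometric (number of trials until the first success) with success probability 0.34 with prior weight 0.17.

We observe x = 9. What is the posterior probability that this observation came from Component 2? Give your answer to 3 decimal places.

The responsibility of component k is P(Z=k) f_k(x) divided by Σ_j P(Z=j) f_j(x).
Evaluate each component's likelihood at the observed value:
  L_1 = 0.26·(1−0.26)^8 = 0.26·0.0899195 = 0.0233791
  L_2 = 0.34·(1−0.34)^8 = 0.34·0.0360041 = 0.0122414
Multiply by the mixture weights:
  P(Z=1)·L_1 = 0.83 × 0.0233791 = 0.0194046
  P(Z=2)·L_2 = 0.17 × 0.0122414 = 0.00208103
Evidence: 0.0194046 + 0.00208103 = 0.0214857
So the posterior for Component 2 is 0.00208103 / 0.0214857 ≈ 0.097.

0.097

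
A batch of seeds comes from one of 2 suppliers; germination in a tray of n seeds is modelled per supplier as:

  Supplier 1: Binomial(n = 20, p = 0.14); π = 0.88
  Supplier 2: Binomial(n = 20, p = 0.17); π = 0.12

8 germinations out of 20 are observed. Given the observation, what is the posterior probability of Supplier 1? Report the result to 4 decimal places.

0.7038

Apply Bayes' rule: the posterior for each component is proportional to its prior times its likelihood at x.
Component likelihoods at x = 8 germinations out of 20:
  L_1 = 0.0030428
  L_2 = 0.00939281
Multiply by the mixture weights:
  P(Z=1)·L_1 = 0.88 × 0.0030428 = 0.00267766
  P(Z=2)·L_2 = 0.12 × 0.00939281 = 0.00112714
Evidence: 0.00267766 + 0.00112714 = 0.0038048
P(Supplier 1 | x) ≈ 0.7038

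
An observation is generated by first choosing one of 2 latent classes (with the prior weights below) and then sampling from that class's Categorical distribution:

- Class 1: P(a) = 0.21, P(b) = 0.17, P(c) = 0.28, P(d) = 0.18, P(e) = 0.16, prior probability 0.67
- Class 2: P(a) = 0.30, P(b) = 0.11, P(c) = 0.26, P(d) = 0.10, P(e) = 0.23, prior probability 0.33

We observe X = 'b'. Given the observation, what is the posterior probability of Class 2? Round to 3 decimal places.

Apply Bayes' rule: the posterior for each component is proportional to its prior times its likelihood at x.
Categorical probabilities:
  L_1 = P(b | comp) = 0.17
  L_2 = P(b | comp) = 0.11
Prior × likelihood for each component:
  π_1·L_1 = 0.67 × 0.17 = 0.1139
  π_2·L_2 = 0.33 × 0.11 = 0.0363
Sum: 0.1139 + 0.0363 = 0.1502
So the posterior for Class 2 is 0.0363 / 0.1502 ≈ 0.242.

0.242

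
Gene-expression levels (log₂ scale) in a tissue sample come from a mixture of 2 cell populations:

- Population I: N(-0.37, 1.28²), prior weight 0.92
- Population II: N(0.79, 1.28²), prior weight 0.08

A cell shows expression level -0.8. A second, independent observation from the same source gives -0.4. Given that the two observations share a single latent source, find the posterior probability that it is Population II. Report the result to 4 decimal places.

0.0269

P(component k | x) = π_k·f_k(x) / marginal(x), where marginal(x) = Σ_j π_j·f_j(x).
Since both observations come from the same component, the likelihood for component k is f_k(x₁)·f_k(x₂).
  L_I = [0.294574] × [0.311588] = 0.0917857
  L_II = [0.144091] × [0.202309] = 0.0291508
Weight by the priors:
  π_I·L_I = 0.92 × 0.0917857 = 0.0844428
  π_II·L_II = 0.08 × 0.0291508 = 0.00233207
Denominator: 0.0844428 + 0.00233207 = 0.0867749
P(Population II | x) ≈ 0.0269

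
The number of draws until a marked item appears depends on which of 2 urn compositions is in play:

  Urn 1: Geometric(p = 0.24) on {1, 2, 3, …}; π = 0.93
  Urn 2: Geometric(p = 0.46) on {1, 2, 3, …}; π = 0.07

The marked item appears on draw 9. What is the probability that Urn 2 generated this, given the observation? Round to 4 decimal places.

0.0093

Apply Bayes' rule: the posterior for each component is proportional to its prior times its likelihood at x.
Geometric probabilities:
  p_1 = 0.0267128
  p_2 = 0.00332589
Prior × likelihood for each component:
  π_1·p_1 = 0.93 × 0.0267128 = 0.0248429
  π_2·p_2 = 0.07 × 0.00332589 = 0.000232812
Marginal: 0.0248429 + 0.000232812 = 0.0250757
Responsibility of Urn 2: 0.000232812 / 0.0250757 ≈ 0.0093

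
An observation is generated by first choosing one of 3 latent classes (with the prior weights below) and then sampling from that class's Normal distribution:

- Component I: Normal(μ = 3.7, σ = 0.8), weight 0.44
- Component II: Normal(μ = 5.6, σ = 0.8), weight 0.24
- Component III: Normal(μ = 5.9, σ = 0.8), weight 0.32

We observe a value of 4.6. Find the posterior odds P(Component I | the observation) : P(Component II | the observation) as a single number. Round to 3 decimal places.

2.127

The posterior odds equal the prior odds times the likelihood ratio: (π_i/π_j)·(f_i(x)/f_j(x)).
Normal densities:
  f_I = 0.264846
  f_II = 0.228311
  f_III = 0.133173
Posterior odds = (π_I·f_I) / (π_II·f_II) = (0.44·0.264846) / (0.24·0.228311) = 0.116532 / 0.0547947 ≈ 2.127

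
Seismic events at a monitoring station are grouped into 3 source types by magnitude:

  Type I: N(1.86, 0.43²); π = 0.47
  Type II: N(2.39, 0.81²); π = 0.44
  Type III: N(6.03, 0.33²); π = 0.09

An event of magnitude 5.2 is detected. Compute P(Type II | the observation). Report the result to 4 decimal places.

P(component k | x) = P(Z=k)·f_k(x) / marginal(x), where marginal(x) = Σ_j P(Z=j)·f_j(x).
Normal densities:
  f_I = (1/(0.43·√(2π)))·exp(−(5.2−1.86)²/(2·0.43²)) = 0.927773·exp(-30.16658) = 7.3496e-14
  f_II = (1/(0.81·√(2π)))·exp(−(5.2−2.39)²/(2·0.81²)) = 0.492521·exp(-6.01745) = 0.00119972
  f_III = (1/(0.33·√(2π)))·exp(−(5.2−6.03)²/(2·0.33²)) = 1.208916·exp(-3.16299) = 0.0511358
Weight by the priors:
  P(Z=I)·f_I = 0.47 × 7.3496e-14 = 3.45431e-14
  P(Z=II)·f_II = 0.44 × 0.00119972 = 0.000527876
  P(Z=III)·f_III = 0.09 × 0.0511358 = 0.00460223
Evidence: 3.45431e-14 + 0.000527876 + 0.00460223 = 0.0051301
P(Type II | 5.2) ≈ 0.1029

0.1029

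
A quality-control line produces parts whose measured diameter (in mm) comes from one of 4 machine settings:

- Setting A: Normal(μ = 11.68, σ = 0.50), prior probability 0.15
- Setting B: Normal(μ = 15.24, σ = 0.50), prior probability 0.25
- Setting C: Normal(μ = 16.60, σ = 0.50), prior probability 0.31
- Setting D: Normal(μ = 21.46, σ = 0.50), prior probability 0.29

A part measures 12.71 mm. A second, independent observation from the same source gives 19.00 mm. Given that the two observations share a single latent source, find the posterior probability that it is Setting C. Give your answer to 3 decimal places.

0.379

By Bayes' theorem, P(k | x) = w_k f_k(x) / Σ_j w_j f_j(x).
Since both observations come from the same component, the likelihood for component k is f_k(x₁)·f_k(x₂).
  L_A = [(1/(0.50·√(2π)))·exp(−(12.71−11.68)²/(2·0.50²)) = 0.797885·exp(-2.12180) = 0.0955991] × [2.2954e-47] = 2.19438e-48
  L_B = [(1/(0.50·√(2π)))·exp(−(12.71−15.24)²/(2·0.50²)) = 0.797885·exp(-12.80180) = 2.19882e-06] × [4.18964e-13] = 9.21225e-19
  L_C = [(1/(0.50·√(2π)))·exp(−(12.71−16.60)²/(2·0.50²)) = 0.797885·exp(-30.26420) = 5.73278e-14] × [7.9226e-06] = 4.54185e-19
  L_D = [(1/(0.50·√(2π)))·exp(−(12.71−21.46)²/(2·0.50²)) = 0.797885·exp(-153.12500) = 2.51534e-67] × [4.42168e-06] = 1.1122e-72
Multiply by the mixture weights:
  w_A·L_A = 0.15 × 2.19438e-48 = 3.29158e-49
  w_B·L_B = 0.25 × 9.21225e-19 = 2.30306e-19
  w_C·L_C = 0.31 × 4.54185e-19 = 1.40797e-19
  w_D·L_D = 0.29 × 1.1122e-72 = 3.22539e-73
Evidence: 3.29158e-49 + 2.30306e-19 + 1.40797e-19 + 3.22539e-73 = 3.71104e-19
P(Setting C | x) = 1.40797e-19 / 3.71104e-19 ≈ 0.379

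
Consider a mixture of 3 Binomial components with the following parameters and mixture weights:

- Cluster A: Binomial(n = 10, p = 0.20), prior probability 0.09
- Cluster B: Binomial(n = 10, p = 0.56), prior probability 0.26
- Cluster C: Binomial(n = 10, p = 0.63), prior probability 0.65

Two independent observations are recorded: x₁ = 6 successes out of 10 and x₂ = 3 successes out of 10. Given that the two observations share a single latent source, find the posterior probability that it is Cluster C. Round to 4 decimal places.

0.5118

By Bayes' theorem, P(k | x) = w_k f_k(x) / Σ_j w_j f_j(x).
Since both observations come from the same component, the likelihood for component k is f_k(x₁)·f_k(x₂).
  p_A = [C(10,6)·0.20^6·0.80^4 = 210·6.4e-05·0.4096 = 0.00550502] × [0.201327] = 0.00110831
  p_B = [C(10,6)·0.56^6·0.44^4 = 210·0.030841·0.037481 = 0.242749] × [0.0672844] = 0.0163332
  p_C = [C(10,6)·0.63^6·0.37^4 = 210·0.0625235·0.0187416 = 0.246076] × [0.0284849] = 0.00700946
Multiply by the mixture weights:
  w_A·p_A = 0.09 × 0.00110831 = 9.97477e-05
  w_B·p_B = 0.26 × 0.0163332 = 0.00424664
  w_C·p_C = 0.65 × 0.00700946 = 0.00455615
Denominator: 9.97477e-05 + 0.00424664 + 0.00455615 = 0.00890254
P(Cluster C | x₁,x₂) = 0.00455615 / 0.00890254 ≈ 0.5118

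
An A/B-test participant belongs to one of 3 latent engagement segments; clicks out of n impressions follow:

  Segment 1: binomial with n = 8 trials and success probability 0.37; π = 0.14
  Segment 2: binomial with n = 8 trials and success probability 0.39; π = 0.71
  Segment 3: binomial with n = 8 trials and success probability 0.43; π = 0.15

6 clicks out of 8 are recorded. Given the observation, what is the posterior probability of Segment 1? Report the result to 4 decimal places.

0.1033

By Bayes' theorem, P(k | x) = π_k f_k(x) / Σ_j π_j f_j(x).
Binomial probabilities:
  p_1 = C(8,6)·0.37^6·0.63^2 = 28·0.00256573·0.3969 = 0.0285134
  p_2 = C(8,6)·0.39^6·0.61^2 = 28·0.00351874·0.3721 = 0.0366611
  p_3 = C(8,6)·0.43^6·0.57^2 = 28·0.00632136·0.3249 = 0.0575067
Weight by the priors:
  π_1·p_1 = 0.14 × 0.0285134 = 0.00399188
  π_2·p_2 = 0.71 × 0.0366611 = 0.0260294
  π_3·p_3 = 0.15 × 0.0575067 = 0.00862601
Sum: 0.00399188 + 0.0260294 + 0.00862601 = 0.0386473
So the posterior for Segment 1 is 0.00399188 / 0.0386473 ≈ 0.1033.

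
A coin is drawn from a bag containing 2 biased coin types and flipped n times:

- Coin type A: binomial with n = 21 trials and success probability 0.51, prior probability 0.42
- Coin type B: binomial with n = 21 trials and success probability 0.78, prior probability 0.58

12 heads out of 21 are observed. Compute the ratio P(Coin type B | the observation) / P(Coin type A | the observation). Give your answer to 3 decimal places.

Only the two components matter; the odds are (π_i f_i(x)) / (π_j f_j(x)).
Binomial probabilities:
  p_A = 0.148201
  p_B = 0.0179963
Odds = (0.58/0.42) × (0.0179963/0.148201) = 1.38095 × 0.121432 ≈ 0.168

0.168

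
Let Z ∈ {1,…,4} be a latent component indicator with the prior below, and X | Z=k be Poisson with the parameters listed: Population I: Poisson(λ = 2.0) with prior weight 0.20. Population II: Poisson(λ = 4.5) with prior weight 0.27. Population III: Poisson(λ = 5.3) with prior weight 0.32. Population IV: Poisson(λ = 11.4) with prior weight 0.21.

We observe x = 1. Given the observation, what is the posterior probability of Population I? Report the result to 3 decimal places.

0.711

By Bayes' theorem, P(k | x) = P(Z=k) f_k(x) / Σ_j P(Z=j) f_j(x).
Evaluate each component's likelihood at the observed value:
  p_I = e^(−2.0)·2.0^1/1! = 0.270671
  p_II = e^(−4.5)·4.5^1/1! = 0.0499905
  p_III = e^(−5.3)·5.3^1/1! = 0.0264554
  p_IV = e^(−11.4)·11.4^1/1! = 0.000127629
Weight by the priors:
  P(Z=I)·p_I = 0.20 × 0.270671 = 0.0541341
  P(Z=II)·p_II = 0.27 × 0.0499905 = 0.0134974
  P(Z=III)·p_III = 0.32 × 0.0264554 = 0.00846574
  P(Z=IV)·p_IV = 0.21 × 0.000127629 = 2.6802e-05
Normaliser: 0.0541341 + 0.0134974 + 0.00846574 + 2.6802e-05 = 0.0761241
Responsibility of Population I: 0.0541341 / 0.0761241 ≈ 0.711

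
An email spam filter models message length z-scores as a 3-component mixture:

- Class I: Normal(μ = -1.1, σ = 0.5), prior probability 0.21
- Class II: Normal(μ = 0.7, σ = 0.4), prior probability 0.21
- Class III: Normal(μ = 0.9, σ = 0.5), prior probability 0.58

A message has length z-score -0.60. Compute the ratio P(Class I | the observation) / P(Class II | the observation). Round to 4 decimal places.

Only the two components matter; the odds are (π_i f_i(x)) / (π_j f_j(x)).
Evaluate each component's likelihood at the observed value:
  f_I = (1/(0.5·√(2π)))·exp(−(-0.60−-1.1)²/(2·0.5²)) = 0.797885·exp(-0.50000) = 0.483941
  f_II = (1/(0.4·√(2π)))·exp(−(-0.60−0.7)²/(2·0.4²)) = 0.997356·exp(-5.28125) = 0.00507262
  f_III = (1/(0.5·√(2π)))·exp(−(-0.60−0.9)²/(2·0.5²)) = 0.797885·exp(-4.50000) = 0.0088637
Odds = (0.21/0.21) × (0.483941/0.00507262) = 1 × 95.4027 ≈ 95.4027

95.4027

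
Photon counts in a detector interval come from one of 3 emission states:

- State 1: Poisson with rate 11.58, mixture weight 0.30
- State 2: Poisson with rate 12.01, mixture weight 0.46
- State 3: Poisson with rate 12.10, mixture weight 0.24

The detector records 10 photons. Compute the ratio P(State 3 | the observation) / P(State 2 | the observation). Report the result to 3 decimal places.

The posterior odds equal the prior odds times the likelihood ratio: (P(Z=i)/P(Z=j))·(f_i(x)/f_j(x)).
Poisson probabilities:
  L_1 = e^(−11.58)·11.58^10/10! = 0.111736
  L_2 = e^(−12.01)·12.01^10/10! = 0.104662
  L_3 = e^(−12.10)·12.10^10/10! = 0.103069
Odds = (0.24/0.46) × (0.103069/0.104662) = 0.521739 × 0.984775 ≈ 0.514

0.514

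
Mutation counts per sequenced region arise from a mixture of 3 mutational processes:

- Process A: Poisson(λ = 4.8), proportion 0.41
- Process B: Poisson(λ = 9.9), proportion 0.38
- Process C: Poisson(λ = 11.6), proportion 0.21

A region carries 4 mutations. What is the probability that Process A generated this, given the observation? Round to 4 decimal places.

Apply Bayes' rule: the posterior for each component is proportional to its prior times its likelihood at x.
Evaluate each component's likelihood at the observed value:
  L_A = 0.182029
  L_B = 0.0200823
  L_C = 0.0069152
Weight by the priors:
  w_A·L_A = 0.41 × 0.182029 = 0.0746318
  w_B·L_B = 0.38 × 0.0200823 = 0.00763129
  w_C·L_C = 0.21 × 0.0069152 = 0.00145219
Sum: 0.0746318 + 0.00763129 + 0.00145219 = 0.0837153
Responsibility of Process A: 0.0746318 / 0.0837153 ≈ 0.8915

0.8915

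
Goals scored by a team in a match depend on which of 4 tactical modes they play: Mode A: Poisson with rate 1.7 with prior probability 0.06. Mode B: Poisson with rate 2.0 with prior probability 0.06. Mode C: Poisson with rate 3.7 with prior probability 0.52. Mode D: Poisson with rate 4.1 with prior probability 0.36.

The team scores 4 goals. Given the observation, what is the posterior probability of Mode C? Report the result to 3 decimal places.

Posterior ∝ prior × likelihood, so P(k | x) ∝ π_k f_k(x); normalise over all components.
Evaluate each component's likelihood at the observed value:
  L_A = 0.0635746
  L_B = 0.0902235
  L_C = 0.193066
  L_D = 0.195127
Unnormalised posteriors:
  π_A·L_A = 0.06 × 0.0635746 = 0.00381448
  π_B·L_B = 0.06 × 0.0902235 = 0.00541341
  π_C·L_C = 0.52 × 0.193066 = 0.100394
  π_D·L_D = 0.36 × 0.195127 = 0.0702456
Evidence: 0.00381448 + 0.00541341 + 0.100394 + 0.0702456 = 0.179868
P(Mode C | data) ≈ 0.558

0.558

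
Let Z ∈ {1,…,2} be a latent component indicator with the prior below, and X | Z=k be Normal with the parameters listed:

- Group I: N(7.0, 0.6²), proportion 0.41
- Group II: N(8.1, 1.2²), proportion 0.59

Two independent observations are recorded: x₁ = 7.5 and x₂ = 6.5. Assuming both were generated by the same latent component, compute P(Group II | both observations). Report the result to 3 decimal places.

The responsibility of component k is w_k f_k(x) divided by Σ_j w_j f_j(x).
Since both observations come from the same component, the likelihood for component k is f_k(x₁)·f_k(x₂).
  p_I = [(1/(0.6·√(2π)))·exp(−(7.5−7.0)²/(2·0.6²)) = 0.664904·exp(-0.34722) = 0.469853] × [0.469853] = 0.220762
  p_II = [(1/(1.2·√(2π)))·exp(−(7.5−8.1)²/(2·1.2²)) = 0.332452·exp(-0.12500) = 0.293388] × [0.136675] = 0.0400988
Weight by the priors:
  w_I·p_I = 0.41 × 0.220762 = 0.0905124
  w_II·p_II = 0.59 × 0.0400988 = 0.0236583
Evidence: 0.0905124 + 0.0236583 = 0.114171
P(Group II | data) ≈ 0.207

0.207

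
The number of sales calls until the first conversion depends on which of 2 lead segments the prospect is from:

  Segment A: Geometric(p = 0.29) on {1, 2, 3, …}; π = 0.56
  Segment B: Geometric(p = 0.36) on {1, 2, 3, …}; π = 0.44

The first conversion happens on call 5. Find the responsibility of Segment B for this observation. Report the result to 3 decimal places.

0.392

Apply Bayes' rule: the posterior for each component is proportional to its prior times its likelihood at x.
Evaluate each component's likelihood at the observed value:
  f_A = 0.0736939
  f_B = 0.060398
Prior × likelihood for each component:
  P(Z=A)·f_A = 0.56 × 0.0736939 = 0.0412686
  P(Z=B)·f_B = 0.44 × 0.060398 = 0.0265751
Marginal: 0.0412686 + 0.0265751 = 0.0678437
P(Segment B | data) ≈ 0.392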